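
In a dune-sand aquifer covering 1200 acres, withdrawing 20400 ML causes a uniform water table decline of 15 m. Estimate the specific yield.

A = 1200 acres = 4.856 × 10^6 m²
ΔV = 20400 ML = 2.04 × 10^7 m³
Sy = ΔV / (A × Δh) = 2.04 × 10^7 m³ / (4.856 × 10^6 m² × 15 m) = 0.2801

Sy ≈ 0.28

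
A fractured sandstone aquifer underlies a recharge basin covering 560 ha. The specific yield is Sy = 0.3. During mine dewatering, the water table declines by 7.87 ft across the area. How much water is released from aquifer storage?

A = 560 ha = 5.6 × 10^6 m²
Δh = 7.87 ft = 2.399 m
ΔV = Sy × A × Δh = 0.3 × 5.6 × 10^6 m² × 2.399 m = 4.03 × 10^6 m³

ΔV ≈ 4.03 × 10^6 m³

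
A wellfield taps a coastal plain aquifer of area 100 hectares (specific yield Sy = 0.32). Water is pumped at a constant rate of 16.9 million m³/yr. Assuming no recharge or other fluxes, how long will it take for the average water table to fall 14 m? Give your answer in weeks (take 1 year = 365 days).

t ≈ 13.8 weeks

A = 100 hectares = 1 × 10^6 m²
ΔV = Sy × A × Δh = 0.32 × 1 × 10^6 × 14 = 4.48 × 10^6 m³
Q = 16.9 million m³/yr = 46300 m³/d
t = ΔV / Q = 4.48 × 10^6 m³ / 46300 m³/d = 96.76 d
t = 96.76 d ≈ 13.82 weeks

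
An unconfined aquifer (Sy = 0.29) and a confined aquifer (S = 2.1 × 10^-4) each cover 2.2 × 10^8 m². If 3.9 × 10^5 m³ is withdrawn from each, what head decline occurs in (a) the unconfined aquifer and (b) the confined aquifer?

Δh_u ≈ 0.00611 m; Δh_c ≈ 8.44 m

Unconfined: Δh_u = ΔV/(Sy·A) = 3.9 × 10^5/(0.29 × 2.2 × 10^8) = 0.006113 m
Confined: Δh_c = ΔV/(S·A) = 3.9 × 10^5/(2.1 × 10^-4 × 2.2 × 10^8) = 8.442 m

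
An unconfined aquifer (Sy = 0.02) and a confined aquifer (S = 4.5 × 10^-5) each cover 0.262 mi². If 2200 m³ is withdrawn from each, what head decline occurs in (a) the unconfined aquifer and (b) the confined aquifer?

A = 0.262 mi² = 6.786 × 10^5 m²
Unconfined: Δh_u = ΔV/(Sy·A) = 2200/(0.02 × 6.786 × 10^5) = 0.1621 m
Confined: Δh_c = ΔV/(S·A) = 2200/(4.5 × 10^-5 × 6.786 × 10^5) = 72.05 m

Δh_u ≈ 0.162 m; Δh_c ≈ 72 m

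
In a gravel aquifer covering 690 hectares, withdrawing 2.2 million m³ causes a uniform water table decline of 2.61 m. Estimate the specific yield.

Sy ≈ 0.12

A = 690 hectares = 6.9 × 10^6 m²
ΔV = 2.2 million m³ = 2.2 × 10^6 m³
Sy = ΔV / (A × Δh) = 2.2 × 10^6 m³ / (6.9 × 10^6 m² × 2.61 m) = 0.1222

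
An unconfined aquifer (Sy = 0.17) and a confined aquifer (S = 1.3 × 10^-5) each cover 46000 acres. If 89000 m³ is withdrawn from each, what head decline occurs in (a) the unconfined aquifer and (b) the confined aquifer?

A = 46000 acres = 1.862 × 10^8 m²
Unconfined: Δh_u = ΔV/(Sy·A) = 89000/(0.17 × 1.862 × 10^8) = 0.002812 m
Confined: Δh_c = ΔV/(S·A) = 89000/(1.3 × 10^-5 × 1.862 × 10^8) = 36.78 m

Δh_u ≈ 0.00281 m; Δh_c ≈ 36.8 m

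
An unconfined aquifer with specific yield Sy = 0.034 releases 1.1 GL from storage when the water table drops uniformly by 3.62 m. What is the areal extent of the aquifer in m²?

A ≈ 8.94 × 10^6 m²

ΔV = 1.1 GL = 1.1 × 10^6 m³
A = ΔV / (Sy × Δh) = 1.1 × 10^6 / (0.034 × 3.62) = 8.937 × 10^6 m²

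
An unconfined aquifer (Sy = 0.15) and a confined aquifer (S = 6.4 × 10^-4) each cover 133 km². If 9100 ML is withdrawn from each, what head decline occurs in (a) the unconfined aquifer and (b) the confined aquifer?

Δh_u ≈ 0.456 m; Δh_c ≈ 107 m

A = 133 km² = 1.33 × 10^8 m²
ΔV = 9100 ML = 9.1 × 10^6 m³
Unconfined: Δh_u = ΔV/(Sy·A) = 9.1 × 10^6/(0.15 × 1.33 × 10^8) = 0.4561 m
Confined: Δh_c = ΔV/(S·A) = 9.1 × 10^6/(6.4 × 10^-4 × 1.33 × 10^8) = 106.9 m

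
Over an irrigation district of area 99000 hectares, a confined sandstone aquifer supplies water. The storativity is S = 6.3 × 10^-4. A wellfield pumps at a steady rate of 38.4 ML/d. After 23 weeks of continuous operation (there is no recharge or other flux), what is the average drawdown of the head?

A = 99000 hectares = 9.9 × 10^8 m²
Q = 38.4 ML/d = 38400 m³/d
t = 23 weeks = 161 d
ΔV = Q × t = 38400 m³/d × 161 d = 6.182 × 10^6 m³
Δh = ΔV / (S × A) = 6.182 × 10^6 / (6.3 × 10^-4 × 9.9 × 10^8) = 9.912 m

Δh ≈ 9.91 m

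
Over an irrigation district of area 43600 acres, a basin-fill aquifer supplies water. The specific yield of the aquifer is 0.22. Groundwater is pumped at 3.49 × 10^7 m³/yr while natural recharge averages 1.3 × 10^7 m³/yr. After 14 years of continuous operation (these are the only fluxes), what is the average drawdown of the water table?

Δh ≈ 7.9 m

A = 43600 acres = 1.764 × 10^8 m²
Net abstraction = 3.49 × 10^7 − 1.3 × 10^7 = 2.19 × 10^7 m³/yr
Q_net = 2.19 × 10^7 m³/yr = 60000 m³/d
t = 14 years = 5110 d
ΔV = Q × t = 60000 m³/d × 5110 d = 3.066 × 10^8 m³
Δh = ΔV / (Sy × A) = 3.066 × 10^8 / (0.22 × 1.764 × 10^8) = 7.899 m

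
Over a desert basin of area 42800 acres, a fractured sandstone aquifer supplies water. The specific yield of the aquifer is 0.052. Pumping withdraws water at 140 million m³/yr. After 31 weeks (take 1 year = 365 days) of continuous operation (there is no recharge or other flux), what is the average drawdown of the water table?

Δh ≈ 9.24 m

A = 42800 acres = 1.732 × 10^8 m²
Q = 140 million m³/yr = 3.836 × 10^5 m³/d
t = 31 weeks = 217 d
ΔV = Q × t = 3.836 × 10^5 m³/d × 217 d = 8.323 × 10^7 m³
Δh = ΔV / (Sy × A) = 8.323 × 10^7 / (0.052 × 1.732 × 10^8) = 9.241 m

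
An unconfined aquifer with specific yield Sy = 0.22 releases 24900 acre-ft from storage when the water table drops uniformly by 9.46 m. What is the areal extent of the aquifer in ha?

A ≈ 1480 ha

ΔV = 24900 acre-ft = 3.071 × 10^7 m³
A = ΔV / (Sy × Δh) = 3.071 × 10^7 / (0.22 × 9.46) = 1.476 × 10^7 m²
A = 1.476 × 10^7 m² = 1476 ha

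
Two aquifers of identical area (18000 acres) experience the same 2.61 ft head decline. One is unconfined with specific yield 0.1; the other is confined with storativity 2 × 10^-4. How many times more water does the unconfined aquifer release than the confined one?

A = 18000 acres = 7.284 × 10^7 m²
Δh = 2.61 ft = 0.7955 m
Unconfined: ΔV_u = Sy × A × Δh = 0.1 × 7.284 × 10^7 × 0.7955 = 5.795 × 10^6 m³
Confined: ΔV_c = S × A × Δh = 2 × 10^-4 × 7.284 × 10^7 × 0.7955 = 11590 m³
Ratio = ΔV_u / ΔV_c = Sy / S = 0.1 / 2 × 10^-4 = 500

ΔV_u / ΔV_c ≈ 500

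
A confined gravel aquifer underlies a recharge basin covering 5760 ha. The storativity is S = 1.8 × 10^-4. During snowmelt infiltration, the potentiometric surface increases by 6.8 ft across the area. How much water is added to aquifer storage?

A = 5760 ha = 5.76 × 10^7 m²
Δh = 6.8 ft = 2.073 m
ΔV = S × A × Δh = 1.8 × 10^-4 × 5.76 × 10^7 m² × 2.073 m = 21490 m³

ΔV ≈ 21500 m³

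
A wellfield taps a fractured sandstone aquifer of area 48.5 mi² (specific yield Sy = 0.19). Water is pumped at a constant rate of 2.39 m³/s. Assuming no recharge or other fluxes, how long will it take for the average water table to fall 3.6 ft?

t ≈ 127 days

A = 48.5 mi² = 1.256 × 10^8 m²
Δh = 3.6 ft = 1.097 m
ΔV = Sy × A × Δh = 0.19 × 1.256 × 10^8 × 1.097 = 2.619 × 10^7 m³
Q = 2.39 m³/s = 2.065 × 10^5 m³/d
t = ΔV / Q = 2.619 × 10^7 m³ / 2.065 × 10^5 m³/d = 126.8 d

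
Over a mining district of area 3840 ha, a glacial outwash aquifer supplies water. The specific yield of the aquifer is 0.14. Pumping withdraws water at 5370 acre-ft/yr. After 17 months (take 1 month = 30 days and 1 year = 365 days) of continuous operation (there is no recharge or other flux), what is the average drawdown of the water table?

A = 3840 ha = 3.84 × 10^7 m²
Q = 5370 acre-ft/yr = 18150 m³/d
t = 17 months = 510 d
ΔV = Q × t = 18150 m³/d × 510 d = 9.255 × 10^6 m³
Δh = ΔV / (Sy × A) = 9.255 × 10^6 / (0.14 × 3.84 × 10^7) = 1.722 m

Δh ≈ 1.72 m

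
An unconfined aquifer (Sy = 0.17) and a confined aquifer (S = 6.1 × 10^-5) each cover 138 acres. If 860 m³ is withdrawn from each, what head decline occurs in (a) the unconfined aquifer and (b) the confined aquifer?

Δh_u ≈ 0.00906 m; Δh_c ≈ 25.2 m

A = 138 acres = 5.585 × 10^5 m²
Unconfined: Δh_u = ΔV/(Sy·A) = 860/(0.17 × 5.585 × 10^5) = 0.009058 m
Confined: Δh_c = ΔV/(S·A) = 860/(6.1 × 10^-5 × 5.585 × 10^5) = 25.24 m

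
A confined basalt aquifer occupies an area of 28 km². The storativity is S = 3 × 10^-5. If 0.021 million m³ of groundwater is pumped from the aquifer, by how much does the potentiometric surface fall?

A = 28 km² = 2.8 × 10^7 m²
ΔV = 0.021 million m³ = 21000 m³
Δh = ΔV / (S × A) = 21000 m³ / (3 × 10^-5 × 2.8 × 10^7 m²) = 25 m

Δh ≈ 25 m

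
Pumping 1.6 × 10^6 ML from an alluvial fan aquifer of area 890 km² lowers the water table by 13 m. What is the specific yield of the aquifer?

Sy ≈ 0.14

A = 890 km² = 8.9 × 10^8 m²
ΔV = 1.6 × 10^6 ML = 1.6 × 10^9 m³
Sy = ΔV / (A × Δh) = 1.6 × 10^9 m³ / (8.9 × 10^8 m² × 13 m) = 0.1383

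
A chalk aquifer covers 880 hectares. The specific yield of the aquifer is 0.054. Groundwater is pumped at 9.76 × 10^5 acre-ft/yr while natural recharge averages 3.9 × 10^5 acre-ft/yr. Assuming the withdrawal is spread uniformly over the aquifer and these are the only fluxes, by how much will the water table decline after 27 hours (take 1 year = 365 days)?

A = 880 hectares = 8.8 × 10^6 m²
Net abstraction = 9.76 × 10^5 − 3.9 × 10^5 = 5.86 × 10^5 acre-ft/yr
Q_net = 5.86 × 10^5 acre-ft/yr = 1.98 × 10^6 m³/d
t = 27 hours = 1.125 d
ΔV = Q × t = 1.98 × 10^6 m³/d × 1.125 d = 2.228 × 10^6 m³
Δh = ΔV / (Sy × A) = 2.228 × 10^6 / (0.054 × 8.8 × 10^6) = 4.688 m

Δh ≈ 4.69 m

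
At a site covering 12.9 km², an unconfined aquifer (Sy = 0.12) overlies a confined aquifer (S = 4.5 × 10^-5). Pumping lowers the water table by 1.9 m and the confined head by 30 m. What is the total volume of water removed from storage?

A = 12.9 km² = 1.29 × 10^7 m²
Unconfined: ΔV_u = Sy × A × Δh_u = 0.12 × 1.29 × 10^7 × 1.9 = 2.941 × 10^6 m³
Confined: ΔV_c = S × A × Δh_c = 4.5 × 10^-5 × 1.29 × 10^7 × 30 = 17420 m³
Total ΔV = 2.941 × 10^6 + 17420 = 2.959 × 10^6 m³

ΔV ≈ 2.96 × 10^6 m³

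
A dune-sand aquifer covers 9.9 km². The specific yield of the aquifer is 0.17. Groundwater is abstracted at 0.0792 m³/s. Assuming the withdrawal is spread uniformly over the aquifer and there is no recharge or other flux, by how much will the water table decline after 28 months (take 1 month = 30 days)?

Δh ≈ 3.42 m

A = 9.9 km² = 9.9 × 10^6 m²
Q = 0.0792 m³/s = 6843 m³/d
t = 28 months = 840 d
ΔV = Q × t = 6843 m³/d × 840 d = 5.748 × 10^6 m³
Δh = ΔV / (Sy × A) = 5.748 × 10^6 / (0.17 × 9.9 × 10^6) = 3.415 m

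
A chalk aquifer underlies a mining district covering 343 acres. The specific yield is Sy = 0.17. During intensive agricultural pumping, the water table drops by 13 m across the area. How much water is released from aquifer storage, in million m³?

A = 343 acres = 1.388 × 10^6 m²
ΔV = Sy × A × Δh = 0.17 × 1.388 × 10^6 m² × 13 m = 3.068 × 10^6 m³
ΔV = 3.068 × 10^6 m³ = 3.068 million m³

ΔV ≈ 3.07 million m³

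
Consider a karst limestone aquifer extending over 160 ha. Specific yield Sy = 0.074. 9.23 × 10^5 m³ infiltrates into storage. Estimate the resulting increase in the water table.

Δh ≈ 7.8 m

A = 160 ha = 1.6 × 10^6 m²
Δh = ΔV / (Sy × A) = 9.23 × 10^5 m³ / (0.074 × 1.6 × 10^6 m²) = 7.796 m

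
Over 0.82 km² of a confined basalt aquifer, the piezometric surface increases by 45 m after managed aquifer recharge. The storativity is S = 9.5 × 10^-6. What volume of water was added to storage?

ΔV ≈ 351 m³

A = 0.82 km² = 8.2 × 10^5 m²
ΔV = S × A × Δh = 9.5 × 10^-6 × 8.2 × 10^5 m² × 45 m = 350.6 m³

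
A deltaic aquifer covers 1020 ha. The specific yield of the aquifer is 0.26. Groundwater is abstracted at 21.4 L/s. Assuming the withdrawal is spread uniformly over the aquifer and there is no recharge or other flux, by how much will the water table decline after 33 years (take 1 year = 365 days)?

Δh ≈ 8.4 m

A = 1020 ha = 1.02 × 10^7 m²
Q = 21.4 L/s = 1849 m³/d
t = 33 years = 12040 d
ΔV = Q × t = 1849 m³/d × 12040 d = 2.227 × 10^7 m³
Δh = ΔV / (Sy × A) = 2.227 × 10^7 / (0.26 × 1.02 × 10^7) = 8.398 m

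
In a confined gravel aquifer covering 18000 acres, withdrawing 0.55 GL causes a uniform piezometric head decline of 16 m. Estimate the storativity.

S ≈ 4.7 × 10^-4

A = 18000 acres = 7.284 × 10^7 m²
ΔV = 0.55 GL = 5.5 × 10^5 m³
S = ΔV / (A × Δh) = 5.5 × 10^5 m³ / (7.284 × 10^7 m² × 16 m) = 4.719 × 10^-4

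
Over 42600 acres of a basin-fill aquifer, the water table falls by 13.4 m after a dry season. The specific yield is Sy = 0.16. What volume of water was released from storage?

ΔV ≈ 3.7 × 10^8 m³

A = 42600 acres = 1.724 × 10^8 m²
ΔV = Sy × A × Δh = 0.16 × 1.724 × 10^8 m² × 13.4 m = 3.696 × 10^8 m³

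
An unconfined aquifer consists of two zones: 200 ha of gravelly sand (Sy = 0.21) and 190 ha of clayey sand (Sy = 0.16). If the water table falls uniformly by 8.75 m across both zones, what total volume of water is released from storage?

A₁ = 200 ha = 2 × 10^6 m²; A₂ = 190 ha = 1.9 × 10^6 m²
ΔV₁ = 0.21 × 2 × 10^6 × 8.75 = 3.675 × 10^6 m³
ΔV₂ = 0.16 × 1.9 × 10^6 × 8.75 = 2.66 × 10^6 m³
ΔV = ΔV₁ + ΔV₂ = 6.335 × 10^6 m³

ΔV ≈ 6.33 × 10^6 m³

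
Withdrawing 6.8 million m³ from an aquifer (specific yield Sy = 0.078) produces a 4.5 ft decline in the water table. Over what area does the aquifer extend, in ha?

Δh = 4.5 ft = 1.372 m
ΔV = 6.8 million m³ = 6.8 × 10^6 m³
A = ΔV / (Sy × Δh) = 6.8 × 10^6 / (0.078 × 1.372) = 6.356 × 10^7 m²
A = 6.356 × 10^7 m² = 6356 ha

A ≈ 6360 ha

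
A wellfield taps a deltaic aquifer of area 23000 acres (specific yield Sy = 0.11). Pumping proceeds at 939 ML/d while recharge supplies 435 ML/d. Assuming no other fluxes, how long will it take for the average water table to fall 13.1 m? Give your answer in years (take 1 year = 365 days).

t ≈ 0.729 years

A = 23000 acres = 9.308 × 10^7 m²
ΔV = Sy × A × Δh = 0.11 × 9.308 × 10^7 × 13.1 = 1.341 × 10^8 m³
Net withdrawal = 939 − 435 = 504 ML/d = 5.04 × 10^5 m³/d
t = ΔV / Q = 1.341 × 10^8 m³ / 5.04 × 10^5 m³/d = 266.1 d
t = 266.1 d ≈ 0.7291 years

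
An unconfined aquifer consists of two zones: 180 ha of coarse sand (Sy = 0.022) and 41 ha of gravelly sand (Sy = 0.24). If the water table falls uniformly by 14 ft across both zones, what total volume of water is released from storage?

A₁ = 180 ha = 1.8 × 10^6 m²; A₂ = 41 ha = 4.1 × 10^5 m²
Δh = 14 ft = 4.267 m
ΔV₁ = 0.022 × 1.8 × 10^6 × 4.267 = 1.69 × 10^5 m³
ΔV₂ = 0.24 × 4.1 × 10^5 × 4.267 = 4.199 × 10^5 m³
ΔV = ΔV₁ + ΔV₂ = 5.889 × 10^5 m³

ΔV ≈ 5.89 × 10^5 m³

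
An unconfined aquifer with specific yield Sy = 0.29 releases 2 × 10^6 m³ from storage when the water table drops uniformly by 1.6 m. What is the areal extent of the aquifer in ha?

A ≈ 431 ha

A = ΔV / (Sy × Δh) = 2 × 10^6 / (0.29 × 1.6) = 4.31 × 10^6 m²
A = 4.31 × 10^6 m² = 431 ha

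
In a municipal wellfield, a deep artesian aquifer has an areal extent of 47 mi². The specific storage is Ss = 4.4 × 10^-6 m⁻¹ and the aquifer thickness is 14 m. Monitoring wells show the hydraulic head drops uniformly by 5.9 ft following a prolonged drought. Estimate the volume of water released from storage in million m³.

ΔV ≈ 0.0135 million m³

S = Ss × b = 4.4 × 10^-6 m⁻¹ × 14 m = 6.16 × 10^-5
A = 47 mi² = 1.217 × 10^8 m²
Δh = 5.9 ft = 1.798 m
ΔV = S × A × Δh = 6.16 × 10^-5 × 1.217 × 10^8 m² × 1.798 m = 13480 m³
ΔV = 13480 m³ = 0.01348 million m³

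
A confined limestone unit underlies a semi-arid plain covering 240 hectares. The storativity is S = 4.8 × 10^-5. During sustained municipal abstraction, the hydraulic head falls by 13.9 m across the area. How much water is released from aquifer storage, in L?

ΔV ≈ 1.6 × 10^6 L

A = 240 hectares = 2.4 × 10^6 m²
ΔV = S × A × Δh = 4.8 × 10^-5 × 2.4 × 10^6 m² × 13.9 m = 1601 m³
ΔV = 1601 m³ = 1.601 × 10^6 L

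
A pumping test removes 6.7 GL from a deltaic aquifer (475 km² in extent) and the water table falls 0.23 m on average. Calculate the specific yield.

A = 475 km² = 4.75 × 10^8 m²
ΔV = 6.7 GL = 6.7 × 10^6 m³
Sy = ΔV / (A × Δh) = 6.7 × 10^6 m³ / (4.75 × 10^8 m² × 0.23 m) = 0.06133

Sy ≈ 0.061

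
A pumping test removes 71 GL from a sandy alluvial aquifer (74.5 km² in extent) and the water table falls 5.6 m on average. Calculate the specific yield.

A = 74.5 km² = 7.45 × 10^7 m²
ΔV = 71 GL = 7.1 × 10^7 m³
Sy = ΔV / (A × Δh) = 7.1 × 10^7 m³ / (7.45 × 10^7 m² × 5.6 m) = 0.1702

Sy ≈ 0.17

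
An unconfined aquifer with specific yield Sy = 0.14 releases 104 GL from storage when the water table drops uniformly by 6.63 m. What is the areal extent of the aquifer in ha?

ΔV = 104 GL = 1.04 × 10^8 m³
A = ΔV / (Sy × Δh) = 1.04 × 10^8 / (0.14 × 6.63) = 1.12 × 10^8 m²
A = 1.12 × 10^8 m² = 11200 ha

A ≈ 11200 ha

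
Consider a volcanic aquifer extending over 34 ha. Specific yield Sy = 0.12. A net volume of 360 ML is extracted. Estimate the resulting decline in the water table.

Δh ≈ 8.82 m

A = 34 ha = 3.4 × 10^5 m²
ΔV = 360 ML = 3.6 × 10^5 m³
Δh = ΔV / (Sy × A) = 3.6 × 10^5 m³ / (0.12 × 3.4 × 10^5 m²) = 8.824 m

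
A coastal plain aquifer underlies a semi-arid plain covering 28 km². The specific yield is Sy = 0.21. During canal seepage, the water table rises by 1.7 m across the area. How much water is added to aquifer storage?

A = 28 km² = 2.8 × 10^7 m²
ΔV = Sy × A × Δh = 0.21 × 2.8 × 10^7 m² × 1.7 m = 9.996 × 10^6 m³

ΔV ≈ 1 × 10^7 m³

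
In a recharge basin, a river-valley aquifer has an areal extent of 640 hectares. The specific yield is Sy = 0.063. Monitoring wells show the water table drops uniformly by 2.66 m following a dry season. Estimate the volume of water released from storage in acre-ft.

ΔV ≈ 869 acre-ft

A = 640 hectares = 6.4 × 10^6 m²
ΔV = Sy × A × Δh = 0.063 × 6.4 × 10^6 m² × 2.66 m = 1.073 × 10^6 m³
ΔV = 1.073 × 10^6 m³ = 869.5 acre-ft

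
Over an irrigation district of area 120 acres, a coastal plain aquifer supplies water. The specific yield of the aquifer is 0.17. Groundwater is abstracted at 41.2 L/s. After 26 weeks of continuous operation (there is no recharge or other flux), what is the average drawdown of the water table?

Δh ≈ 7.85 m

A = 120 acres = 4.856 × 10^5 m²
Q = 41.2 L/s = 3560 m³/d
t = 26 weeks = 182 d
ΔV = Q × t = 3560 m³/d × 182 d = 6.479 × 10^5 m³
Δh = ΔV / (Sy × A) = 6.479 × 10^5 / (0.17 × 4.856 × 10^5) = 7.848 m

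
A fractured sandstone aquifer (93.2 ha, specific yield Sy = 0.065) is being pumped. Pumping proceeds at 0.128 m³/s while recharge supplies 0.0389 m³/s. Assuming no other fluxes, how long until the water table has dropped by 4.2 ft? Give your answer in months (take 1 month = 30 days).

t ≈ 0.336 months

A = 93.2 ha = 9.32 × 10^5 m²
Δh = 4.2 ft = 1.28 m
ΔV = Sy × A × Δh = 0.065 × 9.32 × 10^5 × 1.28 = 77550 m³
Net withdrawal = 0.128 − 0.0389 = 0.0891 m³/s = 7698 m³/d
t = ΔV / Q = 77550 m³ / 7698 m³/d = 10.07 d
t = 10.07 d ≈ 0.3358 months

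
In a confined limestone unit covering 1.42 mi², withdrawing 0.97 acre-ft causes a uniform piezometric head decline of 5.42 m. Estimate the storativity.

A = 1.42 mi² = 3.678 × 10^6 m²
ΔV = 0.97 acre-ft = 1196 m³
S = ΔV / (A × Δh) = 1196 m³ / (3.678 × 10^6 m² × 5.42 m) = 6.002 × 10^-5

S ≈ 6 × 10^-5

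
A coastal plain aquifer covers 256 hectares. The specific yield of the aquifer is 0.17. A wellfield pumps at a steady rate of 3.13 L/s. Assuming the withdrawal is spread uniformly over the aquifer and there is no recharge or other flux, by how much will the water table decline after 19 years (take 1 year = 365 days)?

Δh ≈ 4.31 m

A = 256 hectares = 2.56 × 10^6 m²
Q = 3.13 L/s = 270.4 m³/d
t = 19 years = 6935 d
ΔV = Q × t = 270.4 m³/d × 6935 d = 1.875 × 10^6 m³
Δh = ΔV / (Sy × A) = 1.875 × 10^6 / (0.17 × 2.56 × 10^6) = 4.309 m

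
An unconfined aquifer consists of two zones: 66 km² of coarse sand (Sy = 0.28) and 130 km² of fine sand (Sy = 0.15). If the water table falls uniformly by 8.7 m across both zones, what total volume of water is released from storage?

A₁ = 66 km² = 6.6 × 10^7 m²; A₂ = 130 km² = 1.3 × 10^8 m²
ΔV₁ = 0.28 × 6.6 × 10^7 × 8.7 = 1.608 × 10^8 m³
ΔV₂ = 0.15 × 1.3 × 10^8 × 8.7 = 1.696 × 10^8 m³
ΔV = ΔV₁ + ΔV₂ = 3.304 × 10^8 m³

ΔV ≈ 3.3 × 10^8 m³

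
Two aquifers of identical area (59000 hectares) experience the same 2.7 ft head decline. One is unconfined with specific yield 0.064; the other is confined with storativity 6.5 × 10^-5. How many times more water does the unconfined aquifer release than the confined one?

ΔV_u / ΔV_c ≈ 985

A = 59000 hectares = 5.9 × 10^8 m²
Δh = 2.7 ft = 0.823 m
Unconfined: ΔV_u = Sy × A × Δh = 0.064 × 5.9 × 10^8 × 0.823 = 3.107 × 10^7 m³
Confined: ΔV_c = S × A × Δh = 6.5 × 10^-5 × 5.9 × 10^8 × 0.823 = 31560 m³
Ratio = ΔV_u / ΔV_c = Sy / S = 0.064 / 6.5 × 10^-5 = 984.6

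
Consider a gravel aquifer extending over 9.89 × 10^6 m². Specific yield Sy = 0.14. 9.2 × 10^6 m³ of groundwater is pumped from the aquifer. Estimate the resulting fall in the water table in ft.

Δh ≈ 21.8 ft

Δh = ΔV / (Sy × A) = 9.2 × 10^6 m³ / (0.14 × 9.89 × 10^6 m²) = 6.645 m
Δh = 6.645 m = 21.8 ft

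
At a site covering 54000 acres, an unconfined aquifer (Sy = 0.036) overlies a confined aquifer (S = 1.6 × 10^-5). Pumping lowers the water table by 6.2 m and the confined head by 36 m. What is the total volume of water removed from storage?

ΔV ≈ 4.89 × 10^7 m³

A = 54000 acres = 2.185 × 10^8 m²
Unconfined: ΔV_u = Sy × A × Δh_u = 0.036 × 2.185 × 10^8 × 6.2 = 4.878 × 10^7 m³
Confined: ΔV_c = S × A × Δh_c = 1.6 × 10^-5 × 2.185 × 10^8 × 36 = 1.259 × 10^5 m³
Total ΔV = 4.878 × 10^7 + 1.259 × 10^5 = 4.89 × 10^7 m³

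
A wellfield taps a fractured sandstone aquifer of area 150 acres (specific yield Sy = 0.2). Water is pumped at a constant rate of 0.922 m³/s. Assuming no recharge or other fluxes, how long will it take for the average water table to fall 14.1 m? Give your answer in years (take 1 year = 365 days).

A = 150 acres = 6.07 × 10^5 m²
ΔV = Sy × A × Δh = 0.2 × 6.07 × 10^5 × 14.1 = 1.712 × 10^6 m³
Q = 0.922 m³/s = 79660 m³/d
t = ΔV / Q = 1.712 × 10^6 m³ / 79660 m³/d = 21.49 d
t = 21.49 d ≈ 0.05887 years

t ≈ 0.0589 years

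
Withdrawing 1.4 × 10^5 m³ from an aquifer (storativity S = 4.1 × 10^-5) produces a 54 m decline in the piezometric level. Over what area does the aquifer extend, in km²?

A ≈ 63.2 km²

A = ΔV / (S × Δh) = 1.4 × 10^5 / (4.1 × 10^-5 × 54) = 6.323 × 10^7 m²
A = 6.323 × 10^7 m² = 63.23 km²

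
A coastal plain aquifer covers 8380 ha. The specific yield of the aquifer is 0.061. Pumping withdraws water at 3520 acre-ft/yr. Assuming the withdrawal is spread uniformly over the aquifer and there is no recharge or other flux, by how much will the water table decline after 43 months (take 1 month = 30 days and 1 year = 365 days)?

Δh ≈ 3 m

A = 8380 ha = 8.38 × 10^7 m²
Q = 3520 acre-ft/yr = 11900 m³/d
t = 43 months = 1290 d
ΔV = Q × t = 11900 m³/d × 1290 d = 1.535 × 10^7 m³
Δh = ΔV / (Sy × A) = 1.535 × 10^7 / (0.061 × 8.38 × 10^7) = 3.002 m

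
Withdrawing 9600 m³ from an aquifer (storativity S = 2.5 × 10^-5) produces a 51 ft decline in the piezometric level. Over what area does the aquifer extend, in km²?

Δh = 51 ft = 15.54 m
A = ΔV / (S × Δh) = 9600 / (2.5 × 10^-5 × 15.54) = 2.47 × 10^7 m²
A = 2.47 × 10^7 m² = 24.7 km²

A ≈ 24.7 km²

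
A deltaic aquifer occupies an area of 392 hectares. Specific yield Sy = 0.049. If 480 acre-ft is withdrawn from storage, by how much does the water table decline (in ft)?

Δh ≈ 10.1 ft

A = 392 hectares = 3.92 × 10^6 m²
ΔV = 480 acre-ft = 5.921 × 10^5 m³
Δh = ΔV / (Sy × A) = 5.921 × 10^5 m³ / (0.049 × 3.92 × 10^6 m²) = 3.082 m
Δh = 3.082 m = 10.11 ft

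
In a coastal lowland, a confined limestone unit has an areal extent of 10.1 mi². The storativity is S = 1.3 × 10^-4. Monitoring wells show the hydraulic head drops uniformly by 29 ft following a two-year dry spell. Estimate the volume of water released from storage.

A = 10.1 mi² = 2.616 × 10^7 m²
Δh = 29 ft = 8.839 m
ΔV = S × A × Δh = 1.3 × 10^-4 × 2.616 × 10^7 m² × 8.839 m = 30060 m³

ΔV ≈ 30100 m³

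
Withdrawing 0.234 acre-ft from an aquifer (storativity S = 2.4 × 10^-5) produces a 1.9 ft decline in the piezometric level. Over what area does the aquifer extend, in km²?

Δh = 1.9 ft = 0.5791 m
ΔV = 0.234 acre-ft = 288.6 m³
A = ΔV / (S × Δh) = 288.6 / (2.4 × 10^-5 × 0.5791) = 2.077 × 10^7 m²
A = 2.077 × 10^7 m² = 20.77 km²

A ≈ 20.8 km²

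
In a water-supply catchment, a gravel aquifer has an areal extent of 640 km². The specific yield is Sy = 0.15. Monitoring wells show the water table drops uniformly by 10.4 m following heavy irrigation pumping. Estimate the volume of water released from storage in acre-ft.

ΔV ≈ 8.09 × 10^5 acre-ft

A = 640 km² = 6.4 × 10^8 m²
ΔV = Sy × A × Δh = 0.15 × 6.4 × 10^8 m² × 10.4 m = 9.984 × 10^8 m³
ΔV = 9.984 × 10^8 m³ = 8.094 × 10^5 acre-ft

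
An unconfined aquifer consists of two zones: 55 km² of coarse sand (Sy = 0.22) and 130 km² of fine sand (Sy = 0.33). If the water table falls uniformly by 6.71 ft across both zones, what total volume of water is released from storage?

ΔV ≈ 1.12 × 10^8 m³

A₁ = 55 km² = 5.5 × 10^7 m²; A₂ = 130 km² = 1.3 × 10^8 m²
Δh = 6.71 ft = 2.045 m
ΔV₁ = 0.22 × 5.5 × 10^7 × 2.045 = 2.475 × 10^7 m³
ΔV₂ = 0.33 × 1.3 × 10^8 × 2.045 = 8.774 × 10^7 m³
ΔV = ΔV₁ + ΔV₂ = 1.125 × 10^8 m³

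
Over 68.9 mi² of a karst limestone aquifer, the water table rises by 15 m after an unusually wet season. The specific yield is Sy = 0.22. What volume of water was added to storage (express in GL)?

ΔV ≈ 589 GL

A = 68.9 mi² = 1.785 × 10^8 m²
ΔV = Sy × A × Δh = 0.22 × 1.785 × 10^8 m² × 15 m = 5.889 × 10^8 m³
ΔV = 5.889 × 10^8 m³ = 588.9 GL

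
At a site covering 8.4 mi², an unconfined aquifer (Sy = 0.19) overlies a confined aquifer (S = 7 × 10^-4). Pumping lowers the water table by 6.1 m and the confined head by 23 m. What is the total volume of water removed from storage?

A = 8.4 mi² = 2.176 × 10^7 m²
Unconfined: ΔV_u = Sy × A × Δh_u = 0.19 × 2.176 × 10^7 × 6.1 = 2.522 × 10^7 m³
Confined: ΔV_c = S × A × Δh_c = 7 × 10^-4 × 2.176 × 10^7 × 23 = 3.503 × 10^5 m³
Total ΔV = 2.522 × 10^7 + 3.503 × 10^5 = 2.557 × 10^7 m³

ΔV ≈ 2.56 × 10^7 m³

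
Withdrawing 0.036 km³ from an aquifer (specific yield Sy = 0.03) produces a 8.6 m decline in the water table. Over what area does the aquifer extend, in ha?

ΔV = 0.036 km³ = 3.6 × 10^7 m³
A = ΔV / (Sy × Δh) = 3.6 × 10^7 / (0.03 × 8.6) = 1.395 × 10^8 m²
A = 1.395 × 10^8 m² = 13950 ha

A ≈ 14000 ha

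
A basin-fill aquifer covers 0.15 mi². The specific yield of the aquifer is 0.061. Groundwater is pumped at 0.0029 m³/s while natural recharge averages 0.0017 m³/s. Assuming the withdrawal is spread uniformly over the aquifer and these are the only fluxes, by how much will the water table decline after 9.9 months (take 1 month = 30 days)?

Δh ≈ 1.3 m

A = 0.15 mi² = 3.885 × 10^5 m²
Net abstraction = 0.0029 − 0.0017 = 0.0012 m³/s
Q_net = 0.0012 m³/s = 103.7 m³/d
t = 9.9 months = 297 d
ΔV = Q × t = 103.7 m³/d × 297 d = 30790 m³
Δh = ΔV / (Sy × A) = 30790 / (0.061 × 3.885 × 10^5) = 1.299 m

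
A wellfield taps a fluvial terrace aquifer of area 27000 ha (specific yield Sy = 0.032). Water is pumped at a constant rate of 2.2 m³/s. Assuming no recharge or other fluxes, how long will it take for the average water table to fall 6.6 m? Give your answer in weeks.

t ≈ 42.9 weeks

A = 27000 ha = 2.7 × 10^8 m²
ΔV = Sy × A × Δh = 0.032 × 2.7 × 10^8 × 6.6 = 5.702 × 10^7 m³
Q = 2.2 m³/s = 1.901 × 10^5 m³/d
t = ΔV / Q = 5.702 × 10^7 m³ / 1.901 × 10^5 m³/d = 300 d
t = 300 d ≈ 42.86 weeks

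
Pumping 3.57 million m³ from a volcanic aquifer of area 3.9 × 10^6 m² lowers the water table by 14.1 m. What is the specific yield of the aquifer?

ΔV = 3.57 million m³ = 3.57 × 10^6 m³
Sy = ΔV / (A × Δh) = 3.57 × 10^6 m³ / (3.9 × 10^6 m² × 14.1 m) = 0.06492

Sy ≈ 0.065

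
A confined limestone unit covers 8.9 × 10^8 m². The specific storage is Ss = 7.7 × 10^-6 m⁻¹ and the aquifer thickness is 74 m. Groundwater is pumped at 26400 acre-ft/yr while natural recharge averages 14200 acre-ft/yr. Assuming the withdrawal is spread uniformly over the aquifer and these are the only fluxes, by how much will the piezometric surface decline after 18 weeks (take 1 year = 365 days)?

Δh ≈ 10.2 m

S = Ss × b = 7.7 × 10^-6 m⁻¹ × 74 m = 5.698 × 10^-4
Net abstraction = 26400 − 14200 = 12200 acre-ft/yr
Q_net = 12200 acre-ft/yr = 41230 m³/d
t = 18 weeks = 126 d
ΔV = Q × t = 41230 m³/d × 126 d = 5.195 × 10^6 m³
Δh = ΔV / (S × A) = 5.195 × 10^6 / (5.698 × 10^-4 × 8.9 × 10^8) = 10.24 m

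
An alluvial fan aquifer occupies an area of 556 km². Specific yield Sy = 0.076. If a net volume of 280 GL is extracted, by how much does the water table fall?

Δh ≈ 6.63 m

A = 556 km² = 5.56 × 10^8 m²
ΔV = 280 GL = 2.8 × 10^8 m³
Δh = ΔV / (Sy × A) = 2.8 × 10^8 m³ / (0.076 × 5.56 × 10^8 m²) = 6.626 m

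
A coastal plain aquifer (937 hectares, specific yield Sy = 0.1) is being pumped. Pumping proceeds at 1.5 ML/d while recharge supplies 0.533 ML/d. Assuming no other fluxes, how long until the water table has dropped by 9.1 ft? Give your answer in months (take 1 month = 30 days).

t ≈ 89.6 months

A = 937 hectares = 9.37 × 10^6 m²
Δh = 9.1 ft = 2.774 m
ΔV = Sy × A × Δh = 0.1 × 9.37 × 10^6 × 2.774 = 2.599 × 10^6 m³
Net withdrawal = 1.5 − 0.533 = 0.967 ML/d = 967 m³/d
t = ΔV / Q = 2.599 × 10^6 m³ / 967 m³/d = 2688 d
t = 2688 d ≈ 89.59 months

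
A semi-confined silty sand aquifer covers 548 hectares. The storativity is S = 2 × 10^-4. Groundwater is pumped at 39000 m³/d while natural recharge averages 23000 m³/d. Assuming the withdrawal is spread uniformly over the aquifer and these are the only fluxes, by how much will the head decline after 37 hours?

Δh ≈ 22.5 m

A = 548 hectares = 5.48 × 10^6 m²
Net abstraction = 39000 − 23000 = 16000 m³/d
t = 37 hours = 1.542 d
ΔV = Q × t = 16000 m³/d × 1.542 d = 24670 m³
Δh = ΔV / (S × A) = 24670 / (2 × 10^-4 × 5.48 × 10^6) = 22.51 m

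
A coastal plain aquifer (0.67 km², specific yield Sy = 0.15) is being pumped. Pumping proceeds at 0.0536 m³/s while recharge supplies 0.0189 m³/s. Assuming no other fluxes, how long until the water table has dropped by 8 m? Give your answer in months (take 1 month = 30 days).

t ≈ 8.94 months

A = 0.67 km² = 6.7 × 10^5 m²
ΔV = Sy × A × Δh = 0.15 × 6.7 × 10^5 × 8 = 8.04 × 10^5 m³
Net withdrawal = 0.0536 − 0.0189 = 0.0347 m³/s = 2998 m³/d
t = ΔV / Q = 8.04 × 10^5 m³ / 2998 m³/d = 268.2 d
t = 268.2 d ≈ 8.939 months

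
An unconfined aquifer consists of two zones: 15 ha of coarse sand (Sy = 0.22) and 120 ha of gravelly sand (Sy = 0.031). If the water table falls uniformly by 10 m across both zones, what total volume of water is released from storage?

ΔV ≈ 7.02 × 10^5 m³

A₁ = 15 ha = 1.5 × 10^5 m²; A₂ = 120 ha = 1.2 × 10^6 m²
ΔV₁ = 0.22 × 1.5 × 10^5 × 10 = 3.3 × 10^5 m³
ΔV₂ = 0.031 × 1.2 × 10^6 × 10 = 3.72 × 10^5 m³
ΔV = ΔV₁ + ΔV₂ = 7.02 × 10^5 m³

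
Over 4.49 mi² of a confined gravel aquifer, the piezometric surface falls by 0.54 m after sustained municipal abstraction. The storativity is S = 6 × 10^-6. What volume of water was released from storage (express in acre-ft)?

ΔV ≈ 0.0305 acre-ft

A = 4.49 mi² = 1.163 × 10^7 m²
ΔV = S × A × Δh = 6 × 10^-6 × 1.163 × 10^7 m² × 0.54 m = 37.68 m³
ΔV = 37.68 m³ = 0.03055 acre-ft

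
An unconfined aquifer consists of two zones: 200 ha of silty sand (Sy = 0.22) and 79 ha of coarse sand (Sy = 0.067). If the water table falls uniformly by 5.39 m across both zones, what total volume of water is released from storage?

A₁ = 200 ha = 2 × 10^6 m²; A₂ = 79 ha = 7.9 × 10^5 m²
ΔV₁ = 0.22 × 2 × 10^6 × 5.39 = 2.372 × 10^6 m³
ΔV₂ = 0.067 × 7.9 × 10^5 × 5.39 = 2.853 × 10^5 m³
ΔV = ΔV₁ + ΔV₂ = 2.657 × 10^6 m³

ΔV ≈ 2.66 × 10^6 m³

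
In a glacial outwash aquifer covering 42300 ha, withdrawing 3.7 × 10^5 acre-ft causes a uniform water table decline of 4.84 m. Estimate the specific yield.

A = 42300 ha = 4.23 × 10^8 m²
ΔV = 3.7 × 10^5 acre-ft = 4.564 × 10^8 m³
Sy = ΔV / (A × Δh) = 4.564 × 10^8 m³ / (4.23 × 10^8 m² × 4.84 m) = 0.2229

Sy ≈ 0.22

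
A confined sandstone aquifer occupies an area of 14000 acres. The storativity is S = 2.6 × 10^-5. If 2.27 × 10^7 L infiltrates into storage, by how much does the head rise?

Δh ≈ 15.4 m

A = 14000 acres = 5.666 × 10^7 m²
ΔV = 2.27 × 10^7 L = 22700 m³
Δh = ΔV / (S × A) = 22700 m³ / (2.6 × 10^-5 × 5.666 × 10^7 m²) = 15.41 m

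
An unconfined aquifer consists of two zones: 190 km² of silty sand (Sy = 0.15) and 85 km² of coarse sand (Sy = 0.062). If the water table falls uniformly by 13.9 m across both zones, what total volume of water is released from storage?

ΔV ≈ 4.69 × 10^8 m³

A₁ = 190 km² = 1.9 × 10^8 m²; A₂ = 85 km² = 8.5 × 10^7 m²
ΔV₁ = 0.15 × 1.9 × 10^8 × 13.9 = 3.962 × 10^8 m³
ΔV₂ = 0.062 × 8.5 × 10^7 × 13.9 = 7.325 × 10^7 m³
ΔV = ΔV₁ + ΔV₂ = 4.694 × 10^8 m³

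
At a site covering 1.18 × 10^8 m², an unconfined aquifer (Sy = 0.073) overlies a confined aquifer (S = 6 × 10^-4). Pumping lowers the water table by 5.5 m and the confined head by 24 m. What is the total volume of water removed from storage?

ΔV ≈ 4.91 × 10^7 m³

Unconfined: ΔV_u = Sy × A × Δh_u = 0.073 × 1.18 × 10^8 × 5.5 = 4.738 × 10^7 m³
Confined: ΔV_c = S × A × Δh_c = 6 × 10^-4 × 1.18 × 10^8 × 24 = 1.699 × 10^6 m³
Total ΔV = 4.738 × 10^7 + 1.699 × 10^6 = 4.908 × 10^7 m³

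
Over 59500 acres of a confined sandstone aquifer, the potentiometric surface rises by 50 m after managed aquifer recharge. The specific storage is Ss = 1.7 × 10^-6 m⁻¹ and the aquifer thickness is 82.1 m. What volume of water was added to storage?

ΔV ≈ 1.68 × 10^6 m³

S = Ss × b = 1.7 × 10^-6 m⁻¹ × 82.1 m = 1.396 × 10^-4
A = 59500 acres = 2.408 × 10^8 m²
ΔV = S × A × Δh = 1.396 × 10^-4 × 2.408 × 10^8 m² × 50 m = 1.68 × 10^6 m³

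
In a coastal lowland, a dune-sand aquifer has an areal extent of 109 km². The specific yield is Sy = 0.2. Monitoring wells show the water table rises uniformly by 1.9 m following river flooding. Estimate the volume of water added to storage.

A = 109 km² = 1.09 × 10^8 m²
ΔV = Sy × A × Δh = 0.2 × 1.09 × 10^8 m² × 1.9 m = 4.142 × 10^7 m³

ΔV ≈ 4.14 × 10^7 m³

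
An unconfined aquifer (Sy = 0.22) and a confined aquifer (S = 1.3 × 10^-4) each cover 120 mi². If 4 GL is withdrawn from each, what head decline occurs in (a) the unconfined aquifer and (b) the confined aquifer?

Δh_u ≈ 0.0585 m; Δh_c ≈ 99 m

A = 120 mi² = 3.108 × 10^8 m²
ΔV = 4 GL = 4 × 10^6 m³
Unconfined: Δh_u = ΔV/(Sy·A) = 4 × 10^6/(0.22 × 3.108 × 10^8) = 0.0585 m
Confined: Δh_c = ΔV/(S·A) = 4 × 10^6/(1.3 × 10^-4 × 3.108 × 10^8) = 99 m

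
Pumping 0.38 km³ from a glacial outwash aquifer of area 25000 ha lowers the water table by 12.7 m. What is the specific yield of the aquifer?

A = 25000 ha = 2.5 × 10^8 m²
ΔV = 0.38 km³ = 3.8 × 10^8 m³
Sy = ΔV / (A × Δh) = 3.8 × 10^8 m³ / (2.5 × 10^8 m² × 12.7 m) = 0.1197

Sy ≈ 0.12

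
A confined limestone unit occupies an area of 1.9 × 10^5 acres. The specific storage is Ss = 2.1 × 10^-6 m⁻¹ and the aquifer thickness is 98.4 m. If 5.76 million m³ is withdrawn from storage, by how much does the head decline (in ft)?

S = Ss × b = 2.1 × 10^-6 m⁻¹ × 98.4 m = 2.066 × 10^-4
A = 1.9 × 10^5 acres = 7.689 × 10^8 m²
ΔV = 5.76 million m³ = 5.76 × 10^6 m³
Δh = ΔV / (S × A) = 5.76 × 10^6 m³ / (2.066 × 10^-4 × 7.689 × 10^8 m²) = 36.25 m
Δh = 36.25 m = 118.9 ft

Δh ≈ 119 ft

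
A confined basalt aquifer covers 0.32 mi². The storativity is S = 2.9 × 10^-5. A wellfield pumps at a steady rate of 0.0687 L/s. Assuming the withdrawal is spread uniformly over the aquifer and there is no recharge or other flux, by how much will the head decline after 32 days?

Δh ≈ 7.9 m

A = 0.32 mi² = 8.288 × 10^5 m²
Q = 0.0687 L/s = 5.936 m³/d
ΔV = Q × t = 5.936 m³/d × 32 d = 189.9 m³
Δh = ΔV / (S × A) = 189.9 / (2.9 × 10^-5 × 8.288 × 10^5) = 7.903 m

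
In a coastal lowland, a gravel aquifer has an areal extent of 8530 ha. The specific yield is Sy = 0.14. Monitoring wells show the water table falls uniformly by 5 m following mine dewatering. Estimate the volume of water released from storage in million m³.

A = 8530 ha = 8.53 × 10^7 m²
ΔV = Sy × A × Δh = 0.14 × 8.53 × 10^7 m² × 5 m = 5.971 × 10^7 m³
ΔV = 5.971 × 10^7 m³ = 59.71 million m³

ΔV ≈ 59.7 million m³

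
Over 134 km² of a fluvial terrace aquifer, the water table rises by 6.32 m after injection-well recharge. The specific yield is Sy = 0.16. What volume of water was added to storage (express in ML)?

A = 134 km² = 1.34 × 10^8 m²
ΔV = Sy × A × Δh = 0.16 × 1.34 × 10^8 m² × 6.32 m = 1.355 × 10^8 m³
ΔV = 1.355 × 10^8 m³ = 1.355 × 10^5 ML

ΔV ≈ 1.36 × 10^5 ML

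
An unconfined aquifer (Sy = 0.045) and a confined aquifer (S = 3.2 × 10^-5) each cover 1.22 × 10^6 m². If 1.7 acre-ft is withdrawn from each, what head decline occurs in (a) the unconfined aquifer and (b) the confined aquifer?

Δh_u ≈ 0.0382 m; Δh_c ≈ 53.7 m

ΔV = 1.7 acre-ft = 2097 m³
Unconfined: Δh_u = ΔV/(Sy·A) = 2097/(0.045 × 1.22 × 10^6) = 0.0382 m
Confined: Δh_c = ΔV/(S·A) = 2097/(3.2 × 10^-5 × 1.22 × 10^6) = 53.71 m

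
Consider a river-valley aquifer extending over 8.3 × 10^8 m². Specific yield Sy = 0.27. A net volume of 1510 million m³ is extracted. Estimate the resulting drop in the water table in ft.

ΔV = 1510 million m³ = 1.51 × 10^9 m³
Δh = ΔV / (Sy × A) = 1.51 × 10^9 m³ / (0.27 × 8.3 × 10^8 m²) = 6.738 m
Δh = 6.738 m = 22.11 ft

Δh ≈ 22.1 ft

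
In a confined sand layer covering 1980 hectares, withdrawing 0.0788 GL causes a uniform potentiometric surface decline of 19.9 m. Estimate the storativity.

A = 1980 hectares = 1.98 × 10^7 m²
ΔV = 0.0788 GL = 78800 m³
S = ΔV / (A × Δh) = 78800 m³ / (1.98 × 10^7 m² × 19.9 m) = 2 × 10^-4

S ≈ 2 × 10^-4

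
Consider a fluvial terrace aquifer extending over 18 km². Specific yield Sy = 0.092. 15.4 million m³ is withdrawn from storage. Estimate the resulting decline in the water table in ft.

Δh ≈ 30.5 ft

A = 18 km² = 1.8 × 10^7 m²
ΔV = 15.4 million m³ = 1.54 × 10^7 m³
Δh = ΔV / (Sy × A) = 1.54 × 10^7 m³ / (0.092 × 1.8 × 10^7 m²) = 9.3 m
Δh = 9.3 m = 30.51 ft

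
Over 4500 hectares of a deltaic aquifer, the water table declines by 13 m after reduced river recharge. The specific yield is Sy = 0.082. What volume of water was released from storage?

A = 4500 hectares = 4.5 × 10^7 m²
ΔV = Sy × A × Δh = 0.082 × 4.5 × 10^7 m² × 13 m = 4.797 × 10^7 m³

ΔV ≈ 4.8 × 10^7 m³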